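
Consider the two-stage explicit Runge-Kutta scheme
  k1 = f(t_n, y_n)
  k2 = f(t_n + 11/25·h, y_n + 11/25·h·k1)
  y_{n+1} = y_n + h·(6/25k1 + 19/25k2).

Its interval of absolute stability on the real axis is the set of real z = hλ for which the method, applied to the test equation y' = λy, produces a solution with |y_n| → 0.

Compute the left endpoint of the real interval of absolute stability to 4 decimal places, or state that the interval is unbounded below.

left endpoint -2.9904.

On y'=λy, z=hλ:
  k1=λy_n ⇒ h·k1=z·y_n;  k2=λ(1+11/25z)y_n ⇒ h·k2=z(1+11/25z)y_n
  y_{n+1}/y_n = 1 + 6/25z + 19/25z(1+11/25z) = 1 + z + 209/625z²
  Hence R(z) = 1 + z + 209/625z².

Boundary: |R(x)|=1, x<0.
x=-1.06: |R|=0.3157
R=1: x+209/625x²=0 ⇒ x=−625/209=-2.9904; min R=1−1/(4·209/625)=0.2524>−1
Confirm numerically:
  x=-2.107: |R|=0.37755 <1
  x=-2.083: |R|=0.36792 <1
  x=-1.371: |R|=0.25755 <1
  x=-3.531: |R|=1.63829 >1
  x=-3.473: |R|=1.56044 >1
  x=-3.365: |R|=1.42149 >1
Interval (-2.9904, 0).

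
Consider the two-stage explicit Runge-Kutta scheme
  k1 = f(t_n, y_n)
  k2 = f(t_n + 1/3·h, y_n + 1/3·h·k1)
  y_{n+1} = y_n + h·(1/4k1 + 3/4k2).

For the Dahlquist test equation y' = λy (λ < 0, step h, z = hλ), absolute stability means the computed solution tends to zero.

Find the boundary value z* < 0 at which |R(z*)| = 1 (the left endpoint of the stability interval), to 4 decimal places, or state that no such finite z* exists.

Test eqn y'=λy, z=hλ:
  k1=λy_n ⇒ h·k1=z·y_n;  k2=λ(1+1/3z)y_n ⇒ h·k2=z(1+1/3z)y_n
  y_{n+1}/y_n = 1 + 1/4z + 3/4z(1+1/3z) = 1 + z + 1/4z²
  so R(z) = 1 + z + 1/4z².

Boundary: |R(x)|=1, x<0.
x=-1.11: |R|=0.1980
R=1: x+1/4x²=0 ⇒ x=−4=-4.0000; min R=1−1/(4·1/4)=0.0000>−1
Confirm numerically:
  x=-2.643: |R|=0.10336 <1
  x=-2.599: |R|=0.08970 <1
  x=-2.401: |R|=0.04020 <1
  x=-2.083: |R|=0.00172 <1
  x=-4.501: |R|=1.56375 >1
  x=-4.137: |R|=1.14169 >1
  x=-4.028: |R|=1.02820 >1
Stable set (-4.0000, 0).

left endpoint -4.0000.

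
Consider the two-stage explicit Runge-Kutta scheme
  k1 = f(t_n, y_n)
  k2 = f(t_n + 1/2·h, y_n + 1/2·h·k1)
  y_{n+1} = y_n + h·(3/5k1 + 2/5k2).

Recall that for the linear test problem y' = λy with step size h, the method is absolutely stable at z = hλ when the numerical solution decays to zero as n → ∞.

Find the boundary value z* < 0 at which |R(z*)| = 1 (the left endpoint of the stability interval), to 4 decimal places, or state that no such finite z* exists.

On y'=λy, z=hλ:
  k1=λy_n ⇒ h·k1=z·y_n;  k2=λ(1+1/2z)y_n ⇒ h·k2=z(1+1/2z)y_n
  y_{n+1}/y_n = 1 + 3/5z + 2/5z(1+1/2z) = 1 + z + 1/5z²
  ⇒ R(z) = 1 + z + 1/5z².

Boundary: |R(x)|=1, x<0.
x=-1.07: |R|=0.1590
R=1: x+1/5x²=0 ⇒ x=−5=-5.0000; min R=1−1/(4·1/5)=-0.2500>−1
Confirm numerically:
  x=-3.769: |R|=0.07207 <1
  x=-3.143: |R|=0.16731 <1
  x=-2.967: |R|=0.20638 <1
  x=-2.809: |R|=0.23090 <1
  x=-5.526: |R|=1.58134 >1
  x=-5.426: |R|=1.46230 >1
  x=-5.079: |R|=1.08025 >1
Interval (-5.0000, 0).

z* = -5.0000.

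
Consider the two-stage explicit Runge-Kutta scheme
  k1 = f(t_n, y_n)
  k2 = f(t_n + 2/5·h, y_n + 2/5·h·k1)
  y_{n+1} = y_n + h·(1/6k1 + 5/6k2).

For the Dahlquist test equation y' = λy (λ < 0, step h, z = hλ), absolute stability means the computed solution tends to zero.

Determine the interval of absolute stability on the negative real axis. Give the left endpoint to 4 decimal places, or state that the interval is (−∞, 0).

z∈(-3.0000,0).

Test eqn y'=λy, z=hλ:
  k1=λy_n ⇒ h·k1=z·y_n;  k2=λ(1+2/5z)y_n ⇒ h·k2=z(1+2/5z)y_n
  y_{n+1}/y_n = 1 + 1/6z + 5/6z(1+2/5z) = 1 + z + 1/3z²
  Hence R(z) = 1 + z + 1/3z².

Find x<0 with |R(x)|<1.
x=-1.45: |R|=0.2508
R=1: x+1/3x²=0 ⇒ x=−3=-3.0000; min R=1−1/(4·1/3)=0.2500>−1
Confirm numerically:
  x=-2.734: |R|=0.75759 <1
  x=-2.247: |R|=0.43600 <1
  x=-2.129: |R|=0.38188 <1
  x=-1.661: |R|=0.25864 <1
  x=-3.307: |R|=1.33842 >1
  x=-3.238: |R|=1.25688 >1
  x=-3.114: |R|=1.11833 >1
Interval (-3.0000, 0).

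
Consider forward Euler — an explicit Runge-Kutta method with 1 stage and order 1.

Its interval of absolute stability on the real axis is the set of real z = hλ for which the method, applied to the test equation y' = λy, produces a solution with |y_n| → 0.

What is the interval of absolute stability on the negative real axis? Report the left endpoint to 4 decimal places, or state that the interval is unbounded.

On y'=λy, z=hλ:
  order 1, 1-stage ⇒ R(z)=1+z
  (e.g. R(-0.85)=0.15000, |R|=0.15000)

Boundary: |R(x)|=1, x<0.
x=-0.85: |R|=0.1500
|R(-1.56)|=0.5600 |R(-1.36)|=0.3600 |R(-0.89)|=0.1100
Bisect:
  x_lo=-2.5427 |R|=1.5427  x_hi=-0.3802 |R|=0.6198
  mid=-1.46149 |R|=0.46149 →hi
  mid=-2.00212 |R|=1.00212 →lo
  mid=-1.73180 |R|=0.73180 →hi
  mid=-1.86696 |R|=0.86696 →hi
  mid=-1.93454 |R|=0.93454 →hi
  mid=-1.96833 |R|=0.96833 →hi
  mid=-1.98522 |R|=0.98522 →hi
  ...
  [-2.00000,-1.99987] ⇒ x*=-2.0000
Stable set (-2.0000, 0).

(-2.0000, 0).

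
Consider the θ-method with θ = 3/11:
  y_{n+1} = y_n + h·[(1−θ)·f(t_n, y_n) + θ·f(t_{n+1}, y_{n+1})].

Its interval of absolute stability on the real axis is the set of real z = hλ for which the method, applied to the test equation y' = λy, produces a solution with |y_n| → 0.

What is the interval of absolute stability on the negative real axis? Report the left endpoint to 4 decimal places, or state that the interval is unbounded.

(-4.4000, 0).

Set f=λy, z=hλ:
  y_{n+1} = y_n + z·[8/11·y_n + 3/11·y_{n+1}] ⇒ (1 − 3/11z)y_{n+1} = (1 + 8/11z)y_n
  ⇒ R(z) = (1 + 8/11z)/(1 − 3/11z).

Solve |R(x)|<1 on ℝ⁻.
x=-0.79: |R|=0.3500
R=−1: 1+8/11x = −1+3/11x ⇒ -5/11x=2 ⇒ x=2/(-5/11)=-4.4000
Confirm numerically:
  x=-4.337: |R|=0.98688 <1
  x=-4.290: |R|=0.97696 <1
  x=-3.599: |R|=0.81626 <1
  x=-3.061: |R|=0.66829 <1
  x=-4.628: |R|=1.04581 >1
  x=-4.514: |R|=1.02323 >1
Stable set (-4.4000, 0).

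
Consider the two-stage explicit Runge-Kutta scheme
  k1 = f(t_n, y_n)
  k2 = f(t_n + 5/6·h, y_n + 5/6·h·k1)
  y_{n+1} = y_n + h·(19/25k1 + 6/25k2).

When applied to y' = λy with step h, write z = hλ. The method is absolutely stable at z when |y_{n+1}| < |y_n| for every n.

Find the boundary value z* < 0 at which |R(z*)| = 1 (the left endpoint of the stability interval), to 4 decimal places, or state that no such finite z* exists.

Set f=λy, z=hλ:
  k1=λy_n ⇒ h·k1=z·y_n;  k2=λ(1+5/6z)y_n ⇒ h·k2=z(1+5/6z)y_n
  y_{n+1}/y_n = 1 + 19/25z + 6/25z(1+5/6z) = 1 + z + 1/5z²
  Hence R(z) = 1 + z + 1/5z².

Need |R(x)|<1, x<0.
x=-1.75: |R|=0.1375
R=1: x+1/5x²=0 ⇒ x=−5=-5.0000; min R=1−1/(4·1/5)=-0.2500>−1
Confirm numerically:
  x=-3.212: |R|=0.14861 <1
  x=-3.184: |R|=0.15643 <1
  x=-2.373: |R|=0.24677 <1
  x=-5.432: |R|=1.46932 >1
  x=-5.053: |R|=1.05356 >1
Stable set (-5.0000, 0).

left endpoint -5.0000.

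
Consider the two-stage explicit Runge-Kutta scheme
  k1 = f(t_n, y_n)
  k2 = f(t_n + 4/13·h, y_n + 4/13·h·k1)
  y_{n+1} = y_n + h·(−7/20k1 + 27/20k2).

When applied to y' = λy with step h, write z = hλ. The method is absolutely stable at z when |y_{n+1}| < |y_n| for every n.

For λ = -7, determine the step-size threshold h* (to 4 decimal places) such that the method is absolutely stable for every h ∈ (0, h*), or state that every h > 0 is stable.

(-2.4074,0); λ=-7 ⇒ h* = (65/27)/7 = 0.3439.

Set f=λy, z=hλ:
  k1=λy_n ⇒ h·k1=z·y_n;  k2=λ(1+4/13z)y_n ⇒ h·k2=z(1+4/13z)y_n
  y_{n+1}/y_n = 1 − 7/20z + 27/20z(1+4/13z) = 1 + z + 27/65z²
  Hence R(z) = 1 + z + 27/65z².

Find x<0 with |R(x)|<1.
x=-1.44: |R|=0.4213
R=1: x+27/65x²=0 ⇒ x=−65/27=-2.4074; min R=1−1/(4·27/65)=0.3981>−1
Confirm numerically:
  x=-1.835: |R|=0.56369 <1
  x=-1.438: |R|=0.42095 <1
  x=-1.435: |R|=0.42037 <1
  x=-1.294: |R|=0.40153 <1
  x=-2.859: |R|=1.53630 >1
  x=-2.732: |R|=1.36836 >1
  x=-2.649: |R|=1.26584 >1
So |R|<1 on (-2.4074, 0).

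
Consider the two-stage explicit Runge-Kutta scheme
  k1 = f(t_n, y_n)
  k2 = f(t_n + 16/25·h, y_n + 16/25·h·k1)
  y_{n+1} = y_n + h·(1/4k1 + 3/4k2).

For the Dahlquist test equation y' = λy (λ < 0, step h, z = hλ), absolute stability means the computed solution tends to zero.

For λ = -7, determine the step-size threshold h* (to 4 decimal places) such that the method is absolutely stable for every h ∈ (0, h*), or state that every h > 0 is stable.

With y'=λy (z=hλ):
  k1=λy_n ⇒ h·k1=z·y_n;  k2=λ(1+16/25z)y_n ⇒ h·k2=z(1+16/25z)y_n
  y_{n+1}/y_n = 1 + 1/4z + 3/4z(1+16/25z) = 1 + z + 12/25z²
  so R(z) = 1 + z + 12/25z².

Boundary: |R(x)|=1, x<0.
x=-1.23: |R|=0.4962
R=1: x+12/25x²=0 ⇒ x=−25/12=-2.0833; min R=1−1/(4·12/25)=0.4792>−1
Confirm numerically:
  x=-1.645: |R|=0.65389 <1
  x=-1.619: |R|=0.63916 <1
  x=-1.535: |R|=0.59599 <1
  x=-0.896: |R|=0.48935 <1
  x=-2.614: |R|=1.66584 >1
  x=-2.585: |R|=1.62247 >1
So |R|<1 on (-2.0833, 0).

(-2.0833,0); λ=-7 ⇒ h* = (25/12)/7 = 0.2976.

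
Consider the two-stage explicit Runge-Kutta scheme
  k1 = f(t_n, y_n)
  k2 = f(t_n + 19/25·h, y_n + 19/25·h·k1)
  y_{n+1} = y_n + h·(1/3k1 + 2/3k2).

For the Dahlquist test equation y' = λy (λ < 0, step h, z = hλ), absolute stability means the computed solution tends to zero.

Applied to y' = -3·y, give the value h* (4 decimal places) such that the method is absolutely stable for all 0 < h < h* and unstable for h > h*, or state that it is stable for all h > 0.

(-1.9737,0); λ=-3 ⇒ h* = (75/38)/3 = 0.6579.

Test eqn y'=λy, z=hλ:
  k1=λy_n ⇒ h·k1=z·y_n;  k2=λ(1+19/25z)y_n ⇒ h·k2=z(1+19/25z)y_n
  y_{n+1}/y_n = 1 + 1/3z + 2/3z(1+19/25z) = 1 + z + 38/75z²
  so R(z) = 1 + z + 38/75z².

Find x<0 with |R(x)|<1.
x=-1.1: |R|=0.5131
R=1: x+38/75x²=0 ⇒ x=−75/38=-1.9737; min R=1−1/(4·38/75)=0.5066>−1
Confirm numerically:
  x=-1.426: |R|=0.60429 <1
  x=-1.114: |R|=0.51477 <1
  x=-0.935: |R|=0.50794 <1
  x=-0.918: |R|=0.50898 <1
  x=-2.393: |R|=1.50840 >1
  x=-2.338: |R|=1.43156 >1
Interval (-1.9737, 0).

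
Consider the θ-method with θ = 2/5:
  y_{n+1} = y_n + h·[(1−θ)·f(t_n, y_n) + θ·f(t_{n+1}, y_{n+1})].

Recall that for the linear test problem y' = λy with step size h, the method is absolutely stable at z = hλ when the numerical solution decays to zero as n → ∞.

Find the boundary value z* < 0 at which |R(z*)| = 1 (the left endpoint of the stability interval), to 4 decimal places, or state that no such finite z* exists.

left endpoint -10.0000.

On y'=λy, z=hλ:
  y_{n+1} = y_n + z·[3/5·y_n + 2/5·y_{n+1}] ⇒ (1 − 2/5z)y_{n+1} = (1 + 3/5z)y_n
  Hence R(z) = (1 + 3/5z)/(1 − 2/5z).

Find x<0 with |R(x)|<1.
x=-1.55: |R|=0.0432
R=−1: 1+3/5x = −1+2/5x ⇒ -1/5x=2 ⇒ x=2/(-1/5)=-10.0000
Confirm numerically:
  x=-9.289: |R|=0.96984 <1
  x=-8.640: |R|=0.93896 <1
  x=-6.922: |R|=0.83666 <1
  x=-10.424: |R|=1.01640 >1
  x=-10.084: |R|=1.00334 >1
Interval (-10.0000, 0).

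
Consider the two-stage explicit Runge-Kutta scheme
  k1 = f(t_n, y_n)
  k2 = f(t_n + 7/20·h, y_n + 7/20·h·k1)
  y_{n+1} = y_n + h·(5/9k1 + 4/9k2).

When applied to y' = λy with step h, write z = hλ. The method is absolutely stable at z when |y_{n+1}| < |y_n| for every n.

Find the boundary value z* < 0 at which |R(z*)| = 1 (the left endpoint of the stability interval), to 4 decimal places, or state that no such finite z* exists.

Set f=λy, z=hλ:
  k1=λy_n ⇒ h·k1=z·y_n;  k2=λ(1+7/20z)y_n ⇒ h·k2=z(1+7/20z)y_n
  y_{n+1}/y_n = 1 + 5/9z + 4/9z(1+7/20z) = 1 + z + 7/45z²
  so R(z) = 1 + z + 7/45z².

Solve |R(x)|<1 on ℝ⁻.
x=-1.57: |R|=0.1866
R=1: x+7/45x²=0 ⇒ x=−45/7=-6.4286; min R=1−1/(4·7/45)=-0.6071>−1
Confirm numerically:
  x=-6.345: |R|=0.91751 <1
  x=-4.711: |R|=0.25867 <1
  x=-3.288: |R|=0.60630 <1
  x=-3.240: |R|=0.60704 <1
  x=-6.654: |R|=1.23333 >1
  x=-6.643: |R|=1.22158 >1
Stable set (-6.4286, 0).

z* = -6.4286.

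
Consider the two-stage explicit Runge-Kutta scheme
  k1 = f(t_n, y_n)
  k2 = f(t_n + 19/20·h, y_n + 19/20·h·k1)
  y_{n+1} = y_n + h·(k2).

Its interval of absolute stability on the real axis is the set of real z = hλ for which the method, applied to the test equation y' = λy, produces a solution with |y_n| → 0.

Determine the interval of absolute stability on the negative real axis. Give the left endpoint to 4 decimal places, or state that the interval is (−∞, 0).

(-1.0526, 0).

Test eqn y'=λy, z=hλ:
  k1=λy_n ⇒ h·k1=z·y_n;  k2=λ(1+19/20z)y_n ⇒ h·k2=z(1+19/20z)y_n
  y_{n+1}/y_n = 1 + z(1+19/20z) = 1 + z + 19/20z²
  ⇒ R(z) = 1 + z + 19/20z².

Boundary: |R(x)|=1, x<0.
x=-0.83: |R|=0.8245
R=1: x+19/20x²=0 ⇒ x=−20/19=-1.0526; min R=1−1/(4·19/20)=0.7368>−1
Confirm numerically:
  x=-0.891: |R|=0.86319 <1
  x=-0.775: |R|=0.79559 <1
  x=-0.686: |R|=0.76107 <1
  x=-1.194: |R|=1.16035 >1
  x=-1.179: |R|=1.14154 >1
  x=-1.128: |R|=1.08076 >1
So |R|<1 on (-1.0526, 0).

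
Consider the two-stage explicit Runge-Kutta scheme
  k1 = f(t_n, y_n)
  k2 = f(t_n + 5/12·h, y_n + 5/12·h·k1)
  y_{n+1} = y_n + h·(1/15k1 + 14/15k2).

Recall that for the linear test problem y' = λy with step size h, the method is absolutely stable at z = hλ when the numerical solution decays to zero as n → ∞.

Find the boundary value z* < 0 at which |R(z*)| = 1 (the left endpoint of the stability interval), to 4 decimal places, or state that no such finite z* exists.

Set f=λy, z=hλ:
  k1=λy_n ⇒ h·k1=z·y_n;  k2=λ(1+5/12z)y_n ⇒ h·k2=z(1+5/12z)y_n
  y_{n+1}/y_n = 1 + 1/15z + 14/15z(1+5/12z) = 1 + z + 7/18z²
  ⇒ R(z) = 1 + z + 7/18z².

Solve |R(x)|<1 on ℝ⁻.
x=-1.29: |R|=0.3572
R=1: x+7/18x²=0 ⇒ x=−18/7=-2.5714; min R=1−1/(4·7/18)=0.3571>−1
Confirm numerically:
  x=-2.066: |R|=0.59392 <1
  x=-1.996: |R|=0.55334 <1
  x=-1.849: |R|=0.48053 <1
  x=-1.149: |R|=0.36441 <1
  x=-2.685: |R|=1.11859 >1
  x=-2.683: |R|=1.11641 >1
Stable set (-2.5714, 0).

left endpoint -2.5714.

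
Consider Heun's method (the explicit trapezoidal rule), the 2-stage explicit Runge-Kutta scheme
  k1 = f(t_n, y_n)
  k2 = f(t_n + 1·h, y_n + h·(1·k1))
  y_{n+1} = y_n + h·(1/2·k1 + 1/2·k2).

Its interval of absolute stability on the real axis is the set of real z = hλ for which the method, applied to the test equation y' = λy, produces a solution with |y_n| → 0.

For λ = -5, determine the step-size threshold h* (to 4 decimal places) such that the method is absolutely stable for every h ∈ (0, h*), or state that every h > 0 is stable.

Set f=λy, z=hλ:
  order 2, 2-stage ⇒ R(z)=1+z+z^2/2
  (e.g. R(-0.5)=0.62500, |R|=0.62500)

Boundary: |R(x)|=1, x<0.
x=-0.5: |R|=0.6250
|R(-2.27)|=1.3064 |R(-0.92)|=0.5032 |R(-0.65)|=0.5613
Bisect:
  x_lo=-2.8746 |R|=2.2571  x_hi=-0.3323 |R|=0.7229
  mid=-1.60347 |R|=0.68209 →hi
  mid=-2.23904 |R|=1.26761 →lo
  mid=-1.92126 |R|=0.92436 →hi
  mid=-2.08015 |R|=1.08336 →lo
  mid=-2.00070 |R|=1.00070 →lo
  mid=-1.96098 |R|=0.96174 →hi
  mid=-1.98084 |R|=0.98102 →hi
  mid=-1.99077 |R|=0.99081 →hi
  ...
  [-2.00008,-1.99993] ⇒ x*=-2.0000
So |R|<1 on (-2.0000, 0).

(-2.0000,0); λ=-5 ⇒ h* = 0.4000.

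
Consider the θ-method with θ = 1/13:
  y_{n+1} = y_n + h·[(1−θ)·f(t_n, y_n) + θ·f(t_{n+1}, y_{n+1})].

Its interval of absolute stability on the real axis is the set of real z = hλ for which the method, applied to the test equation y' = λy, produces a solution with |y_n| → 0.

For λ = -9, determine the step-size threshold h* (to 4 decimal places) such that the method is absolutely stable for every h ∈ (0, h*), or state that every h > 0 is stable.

(-2.3636,0); λ=-9 ⇒ h* = (26/11)/9 = 0.2626.

Set f=λy, z=hλ:
  y_{n+1} = y_n + z·[12/13·y_n + 1/13·y_{n+1}] ⇒ (1 − 1/13z)y_{n+1} = (1 + 12/13z)y_n
  so R(z) = (1 + 12/13z)/(1 − 1/13z).

Boundary: |R(x)|=1, x<0.
x=-1.03: |R|=0.0456
R=−1: 1+12/13x = −1+1/13x ⇒ -11/13x=2 ⇒ x=2/(-11/13)=-2.3636
Confirm numerically:
  x=-1.879: |R|=0.64171 <1
  x=-1.156: |R|=0.06160 <1
  x=-1.100: |R|=0.01418 <1
  x=-1.015: |R|=0.05851 <1
  x=-2.716: |R|=1.24663 >1
  x=-2.694: |R|=1.23155 >1
Stable set (-2.3636, 0).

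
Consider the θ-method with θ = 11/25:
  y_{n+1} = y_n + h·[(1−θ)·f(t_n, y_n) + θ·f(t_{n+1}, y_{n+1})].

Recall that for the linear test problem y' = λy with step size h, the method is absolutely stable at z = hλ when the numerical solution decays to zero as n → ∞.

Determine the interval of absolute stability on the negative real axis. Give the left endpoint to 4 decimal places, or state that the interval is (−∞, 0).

z∈(-16.6667,0).

With y'=λy (z=hλ):
  y_{n+1} = y_n + z·[14/25·y_n + 11/25·y_{n+1}] ⇒ (1 − 11/25z)y_{n+1} = (1 + 14/25z)y_n
  ⇒ R(z) = (1 + 14/25z)/(1 − 11/25z).

Find x<0 with |R(x)|<1.
x=-1.51: |R|=0.0928
R=−1: 1+14/25x = −1+11/25x ⇒ -3/25x=2 ⇒ x=2/(-3/25)=-16.6667
Confirm numerically:
  x=-14.204: |R|=0.95924 <1
  x=-12.634: |R|=0.92622 <1
  x=-9.844: |R|=0.84643 <1
  x=-9.806: |R|=0.84509 <1
  x=-17.009: |R|=1.00484 >1
  x=-16.728: |R|=1.00088 >1
Interval (-16.6667, 0).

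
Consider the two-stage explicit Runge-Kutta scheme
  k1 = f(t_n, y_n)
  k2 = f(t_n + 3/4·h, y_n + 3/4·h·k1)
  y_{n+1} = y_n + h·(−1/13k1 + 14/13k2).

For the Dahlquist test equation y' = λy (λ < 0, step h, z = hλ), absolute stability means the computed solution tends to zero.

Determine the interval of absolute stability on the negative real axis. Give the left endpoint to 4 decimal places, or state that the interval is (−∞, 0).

z∈(-1.2381,0).

On y'=λy, z=hλ:
  k1=λy_n ⇒ h·k1=z·y_n;  k2=λ(1+3/4z)y_n ⇒ h·k2=z(1+3/4z)y_n
  y_{n+1}/y_n = 1 − 1/13z + 14/13z(1+3/4z) = 1 + z + 21/26z²
  ⇒ R(z) = 1 + z + 21/26z².

Find x<0 with |R(x)|<1.
x=-0.36: |R|=0.7447
R=1: x+21/26x²=0 ⇒ x=−26/21=-1.2381; min R=1−1/(4·21/26)=0.6905>−1
Confirm numerically:
  x=-0.884: |R|=0.74718 <1
  x=-0.822: |R|=0.72374 <1
  x=-0.729: |R|=0.70024 <1
  x=-1.756: |R|=1.73455 >1
  x=-1.344: |R|=1.11496 >1
So |R|<1 on (-1.2381, 0).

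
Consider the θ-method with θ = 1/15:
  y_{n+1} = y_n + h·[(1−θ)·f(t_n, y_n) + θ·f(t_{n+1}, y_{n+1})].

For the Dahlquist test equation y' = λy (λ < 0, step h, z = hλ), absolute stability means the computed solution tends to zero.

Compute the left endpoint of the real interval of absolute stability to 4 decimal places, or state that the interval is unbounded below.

Test eqn y'=λy, z=hλ:
  y_{n+1} = y_n + z·[14/15·y_n + 1/15·y_{n+1}] ⇒ (1 − 1/15z)y_{n+1} = (1 + 14/15z)y_n
  so R(z) = (1 + 14/15z)/(1 − 1/15z).

Find x<0 with |R(x)|<1.
x=-0.8: |R|=0.2405
R=−1: 1+14/15x = −1+1/15x ⇒ -13/15x=2 ⇒ x=2/(-13/15)=-2.3077
Confirm numerically:
  x=-1.911: |R|=0.69505 <1
  x=-1.675: |R|=0.50675 <1
  x=-1.470: |R|=0.33880 <1
  x=-0.987: |R|=0.07394 <1
  x=-2.471: |R|=1.12152 >1
  x=-2.367: |R|=1.04439 >1
So |R|<1 on (-2.3077, 0).

z* = -2.3077.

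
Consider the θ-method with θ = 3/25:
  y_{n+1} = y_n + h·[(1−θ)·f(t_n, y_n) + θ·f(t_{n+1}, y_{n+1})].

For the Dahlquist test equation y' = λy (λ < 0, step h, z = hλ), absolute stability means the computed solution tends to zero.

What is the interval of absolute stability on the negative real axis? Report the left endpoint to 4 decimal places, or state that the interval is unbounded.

z∈(-2.6316,0).

Set f=λy, z=hλ:
  y_{n+1} = y_n + z·[22/25·y_n + 3/25·y_{n+1}] ⇒ (1 − 3/25z)y_{n+1} = (1 + 22/25z)y_n
  so R(z) = (1 + 22/25z)/(1 − 3/25z).

Find x<0 with |R(x)|<1.
x=-1.16: |R|=0.0183
R=−1: 1+22/25x = −1+3/25x ⇒ -19/25x=2 ⇒ x=2/(-19/25)=-2.6316
Confirm numerically:
  x=-2.494: |R|=0.91952 <1
  x=-2.070: |R|=0.65812 <1
  x=-1.992: |R|=0.60770 <1
  x=-1.133: |R|=0.00261 <1
  x=-2.906: |R|=1.15464 >1
  x=-2.858: |R|=1.12813 >1
Stable set (-2.6316, 0).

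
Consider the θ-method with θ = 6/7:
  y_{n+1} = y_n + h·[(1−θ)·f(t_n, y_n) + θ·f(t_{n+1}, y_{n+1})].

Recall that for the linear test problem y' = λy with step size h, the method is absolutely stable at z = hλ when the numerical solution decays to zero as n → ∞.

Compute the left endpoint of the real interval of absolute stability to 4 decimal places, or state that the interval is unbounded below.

With y'=λy (z=hλ):
  y_{n+1} = y_n + z·[1/7·y_n + 6/7·y_{n+1}] ⇒ (1 − 6/7z)y_{n+1} = (1 + 1/7z)y_n
  so R(z) = (1 + 1/7z)/(1 − 6/7z).

Need |R(x)|<1, x<0.
x=-0.81: |R|=0.5219
x=-2: |R|=0.2632
x=-10: |R|=0.0448
x=-100: |R|=0.1532
θ=6/7≥1/2 ⇒ |1+1/7x|<|1−6/7x| ∀x<0 ⇒ stable on all of ℝ⁻.

(−∞, 0) — no finite endpoint.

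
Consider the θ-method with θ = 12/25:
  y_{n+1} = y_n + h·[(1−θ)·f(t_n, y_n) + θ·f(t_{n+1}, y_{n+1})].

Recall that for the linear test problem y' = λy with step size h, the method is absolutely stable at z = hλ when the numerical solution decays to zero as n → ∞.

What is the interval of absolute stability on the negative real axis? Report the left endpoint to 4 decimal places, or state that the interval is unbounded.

z∈(-50.0000,0).

Test eqn y'=λy, z=hλ:
  y_{n+1} = y_n + z·[13/25·y_n + 12/25·y_{n+1}] ⇒ (1 − 12/25z)y_{n+1} = (1 + 13/25z)y_n
  R(z) = (1 + 13/25z)/(1 − 12/25z).

Need |R(x)|<1, x<0.
x=-0.79: |R|=0.4272
R=−1: 1+13/25x = −1+12/25x ⇒ -1/25x=2 ⇒ x=2/(-1/25)=-50.0000
Confirm numerically:
  x=-44.699: |R|=0.99056 <1
  x=-37.608: |R|=0.97398 <1
  x=-35.464: |R|=0.96774 <1
  x=-50.509: |R|=1.00081 >1
  x=-50.436: |R|=1.00069 >1
  x=-50.326: |R|=1.00052 >1
So |R|<1 on (-50.0000, 0).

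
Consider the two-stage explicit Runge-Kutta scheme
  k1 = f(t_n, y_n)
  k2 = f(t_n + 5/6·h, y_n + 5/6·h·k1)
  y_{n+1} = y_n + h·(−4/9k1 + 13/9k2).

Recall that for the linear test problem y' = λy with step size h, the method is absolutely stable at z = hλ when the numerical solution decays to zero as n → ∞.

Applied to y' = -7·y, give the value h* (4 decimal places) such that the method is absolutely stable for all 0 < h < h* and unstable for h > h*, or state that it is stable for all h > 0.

Set f=λy, z=hλ:
  k1=λy_n ⇒ h·k1=z·y_n;  k2=λ(1+5/6z)y_n ⇒ h·k2=z(1+5/6z)y_n
  y_{n+1}/y_n = 1 − 4/9z + 13/9z(1+5/6z) = 1 + z + 65/54z²
  ⇒ R(z) = 1 + z + 65/54z².

Need |R(x)|<1, x<0.
x=-0.54: |R|=0.8110
R=1: x+65/54x²=0 ⇒ x=−54/65=-0.8308; min R=1−1/(4·65/54)=0.7923>−1
Confirm numerically:
  x=-0.806: |R|=0.97597 <1
  x=-0.417: |R|=0.79231 <1
  x=-0.416: |R|=0.79231 <1
  x=-1.332: |R|=1.80364 >1
  x=-1.262: |R|=1.65507 >1
  x=-1.256: |R|=1.64289 >1
Stable set (-0.8308, 0).

(-0.8308,0); λ=-7 ⇒ h* = (54/65)/7 = 0.1187.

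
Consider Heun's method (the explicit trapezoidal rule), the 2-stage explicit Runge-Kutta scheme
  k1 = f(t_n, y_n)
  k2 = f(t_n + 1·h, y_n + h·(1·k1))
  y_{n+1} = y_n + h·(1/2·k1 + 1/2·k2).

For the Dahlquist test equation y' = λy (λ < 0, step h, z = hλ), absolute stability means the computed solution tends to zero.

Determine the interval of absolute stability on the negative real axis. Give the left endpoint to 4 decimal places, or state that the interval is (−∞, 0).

(-2.0000, 0).

Test eqn y'=λy, z=hλ:
  order 2, 2-stage ⇒ R(z)=1+z+z^2/2
  (e.g. R(-0.87)=0.50845, |R|=0.50845)

Need |R(x)|<1, x<0.
x=-0.87: |R|=0.5085
|R(-1.39)|=0.5760 |R(-1.23)|=0.5264 |R(-0.78)|=0.5242
Bisect:
  x_lo=-2.5917 |R|=1.7668  x_hi=-0.3374 |R|=0.7195
  mid=-1.46456 |R|=0.60791 →hi
  mid=-2.02815 |R|=1.02854 →lo
  mid=-1.74635 |R|=0.77852 →hi
  mid=-1.88725 |R|=0.89361 →hi
  mid=-1.95770 |R|=0.95859 →hi
  mid=-1.99292 |R|=0.99295 →hi
  mid=-2.01053 |R|=1.01059 →lo
  mid=-2.00173 |R|=1.00173 →lo
  mid=-1.99733 |R|=0.99733 →hi
  ...
  [-2.00008,-1.99994] ⇒ x*=-2.0000
So |R|<1 on (-2.0000, 0).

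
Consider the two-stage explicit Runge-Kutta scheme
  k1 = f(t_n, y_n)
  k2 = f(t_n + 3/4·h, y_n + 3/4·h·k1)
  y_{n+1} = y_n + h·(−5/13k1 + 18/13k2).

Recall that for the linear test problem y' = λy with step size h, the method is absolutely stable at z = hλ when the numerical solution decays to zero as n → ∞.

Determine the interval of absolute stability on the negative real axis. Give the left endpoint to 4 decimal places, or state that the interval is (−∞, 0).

z∈(-0.9630,0).

With y'=λy (z=hλ):
  k1=λy_n ⇒ h·k1=z·y_n;  k2=λ(1+3/4z)y_n ⇒ h·k2=z(1+3/4z)y_n
  y_{n+1}/y_n = 1 − 5/13z + 18/13z(1+3/4z) = 1 + z + 27/26z²
  R(z) = 1 + z + 27/26z².

Need |R(x)|<1, x<0.
x=-1.08: |R|=1.1313
R=1: x+27/26x²=0 ⇒ x=−26/27=-0.9630; min R=1−1/(4·27/26)=0.7593>−1
Confirm numerically:
  x=-0.910: |R|=0.94995 <1
  x=-0.879: |R|=0.92336 <1
  x=-0.668: |R|=0.79539 <1
  x=-0.437: |R|=0.76131 <1
  x=-1.336: |R|=1.51755 >1
  x=-1.146: |R|=1.21783 >1
  x=-1.133: |R|=1.20006 >1
Stable set (-0.9630, 0).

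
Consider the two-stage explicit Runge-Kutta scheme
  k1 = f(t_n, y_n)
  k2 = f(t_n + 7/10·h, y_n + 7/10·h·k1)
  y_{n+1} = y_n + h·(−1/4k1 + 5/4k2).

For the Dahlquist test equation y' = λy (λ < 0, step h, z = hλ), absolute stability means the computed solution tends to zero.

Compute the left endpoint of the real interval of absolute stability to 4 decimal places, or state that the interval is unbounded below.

Set f=λy, z=hλ:
  k1=λy_n ⇒ h·k1=z·y_n;  k2=λ(1+7/10z)y_n ⇒ h·k2=z(1+7/10z)y_n
  y_{n+1}/y_n = 1 − 1/4z + 5/4z(1+7/10z) = 1 + z + 7/8z²
  R(z) = 1 + z + 7/8z².

Need |R(x)|<1, x<0.
x=-1.08: |R|=0.9406
R=1: x+7/8x²=0 ⇒ x=−8/7=-1.1429; min R=1−1/(4·7/8)=0.7143>−1
Confirm numerically:
  x=-1.034: |R|=0.90151 <1
  x=-0.794: |R|=0.75763 <1
  x=-0.686: |R|=0.72577 <1
  x=-1.578: |R|=1.60082 >1
  x=-1.523: |R|=1.50659 >1
  x=-1.371: |R|=1.27369 >1
So |R|<1 on (-1.1429, 0).

left endpoint -1.1429.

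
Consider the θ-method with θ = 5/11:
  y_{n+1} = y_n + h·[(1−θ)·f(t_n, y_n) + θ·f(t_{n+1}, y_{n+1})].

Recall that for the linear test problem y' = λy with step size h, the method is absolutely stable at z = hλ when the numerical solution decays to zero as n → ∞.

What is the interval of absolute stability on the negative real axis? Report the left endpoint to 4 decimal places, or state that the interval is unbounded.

With y'=λy (z=hλ):
  y_{n+1} = y_n + z·[6/11·y_n + 5/11·y_{n+1}] ⇒ (1 − 5/11z)y_{n+1} = (1 + 6/11z)y_n
  Hence R(z) = (1 + 6/11z)/(1 − 5/11z).

Boundary: |R(x)|=1, x<0.
x=-1.57: |R|=0.0838
R=−1: 1+6/11x = −1+5/11x ⇒ -1/11x=2 ⇒ x=2/(-1/11)=-22.0000
Confirm numerically:
  x=-14.898: |R|=0.91693 <1
  x=-13.151: |R|=0.88471 <1
  x=-11.452: |R|=0.84547 <1
  x=-11.442: |R|=0.84521 <1
  x=-22.534: |R|=1.00432 >1
  x=-22.238: |R|=1.00195 >1
  x=-22.023: |R|=1.00019 >1
Stable set (-22.0000, 0).

(-22.0000, 0).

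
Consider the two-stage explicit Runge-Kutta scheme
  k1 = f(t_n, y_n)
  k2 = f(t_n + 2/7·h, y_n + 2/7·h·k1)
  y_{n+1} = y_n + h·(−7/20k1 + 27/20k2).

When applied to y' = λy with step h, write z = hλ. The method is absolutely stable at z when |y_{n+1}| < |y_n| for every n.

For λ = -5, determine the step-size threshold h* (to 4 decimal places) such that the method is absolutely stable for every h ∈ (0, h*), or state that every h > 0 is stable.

Set f=λy, z=hλ:
  k1=λy_n ⇒ h·k1=z·y_n;  k2=λ(1+2/7z)y_n ⇒ h·k2=z(1+2/7z)y_n
  y_{n+1}/y_n = 1 − 7/20z + 27/20z(1+2/7z) = 1 + z + 27/70z²
  Hence R(z) = 1 + z + 27/70z².

Find x<0 with |R(x)|<1.
x=-0.43: |R|=0.6413
R=1: x+27/70x²=0 ⇒ x=−70/27=-2.5926; min R=1−1/(4·27/70)=0.3519>−1
Confirm numerically:
  x=-2.260: |R|=0.71007 <1
  x=-1.782: |R|=0.44284 <1
  x=-1.624: |R|=0.39327 <1
  x=-1.091: |R|=0.36811 <1
  x=-2.855: |R|=1.28897 >1
  x=-2.650: |R|=1.05868 >1
So |R|<1 on (-2.5926, 0).

(-2.5926,0); λ=-5 ⇒ h* = (70/27)/5 = 0.5185.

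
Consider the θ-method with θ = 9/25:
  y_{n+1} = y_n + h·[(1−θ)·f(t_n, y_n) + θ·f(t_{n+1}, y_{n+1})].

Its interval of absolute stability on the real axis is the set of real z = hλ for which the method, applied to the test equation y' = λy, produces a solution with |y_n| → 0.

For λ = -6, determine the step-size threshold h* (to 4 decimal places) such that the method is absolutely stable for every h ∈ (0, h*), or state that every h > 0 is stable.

On y'=λy, z=hλ:
  y_{n+1} = y_n + z·[16/25·y_n + 9/25·y_{n+1}] ⇒ (1 − 9/25z)y_{n+1} = (1 + 16/25z)y_n
  ⇒ R(z) = (1 + 16/25z)/(1 − 9/25z).

Boundary: |R(x)|=1, x<0.
x=-0.77: |R|=0.3971
R=−1: 1+16/25x = −1+9/25x ⇒ -7/25x=2 ⇒ x=2/(-7/25)=-7.1429
Confirm numerically:
  x=-6.827: |R|=0.97442 <1
  x=-6.199: |R|=0.91822 <1
  x=-5.573: |R|=0.85379 <1
  x=-3.681: |R|=0.58312 <1
  x=-7.585: |R|=1.03319 >1
  x=-7.323: |R|=1.01387 >1
  x=-7.265: |R|=1.00946 >1
Interval (-7.1429, 0).

(-7.1429,0); λ=-6 ⇒ h* = (50/7)/6 = 1.1905.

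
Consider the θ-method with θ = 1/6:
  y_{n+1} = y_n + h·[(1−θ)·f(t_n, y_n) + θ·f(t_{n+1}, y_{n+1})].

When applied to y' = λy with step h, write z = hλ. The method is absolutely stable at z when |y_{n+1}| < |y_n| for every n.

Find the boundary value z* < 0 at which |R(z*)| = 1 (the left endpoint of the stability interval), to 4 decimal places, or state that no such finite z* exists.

z* = -3.0000.

Test eqn y'=λy, z=hλ:
  y_{n+1} = y_n + z·[5/6·y_n + 1/6·y_{n+1}] ⇒ (1 − 1/6z)y_{n+1} = (1 + 5/6z)y_n
  R(z) = (1 + 5/6z)/(1 − 1/6z).

Boundary: |R(x)|=1, x<0.
x=-0.65: |R|=0.4135
R=−1: 1+5/6x = −1+1/6x ⇒ -2/3x=2 ⇒ x=2/(-2/3)=-3.0000
Confirm numerically:
  x=-2.697: |R|=0.86064 <1
  x=-1.464: |R|=0.17685 <1
  x=-1.413: |R|=0.14367 <1
  x=-3.417: |R|=1.17713 >1
  x=-3.308: |R|=1.13236 >1
  x=-3.060: |R|=1.02649 >1
So |R|<1 on (-3.0000, 0).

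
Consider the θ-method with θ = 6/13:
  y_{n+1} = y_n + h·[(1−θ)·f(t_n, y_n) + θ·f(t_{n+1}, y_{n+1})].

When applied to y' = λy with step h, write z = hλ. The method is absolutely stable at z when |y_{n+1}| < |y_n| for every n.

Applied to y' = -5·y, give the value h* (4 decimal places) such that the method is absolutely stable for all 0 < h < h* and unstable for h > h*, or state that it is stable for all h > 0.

With y'=λy (z=hλ):
  y_{n+1} = y_n + z·[7/13·y_n + 6/13·y_{n+1}] ⇒ (1 − 6/13z)y_{n+1} = (1 + 7/13z)y_n
  ⇒ R(z) = (1 + 7/13z)/(1 − 6/13z).

Boundary: |R(x)|=1, x<0.
x=-1.76: |R|=0.0289
R=−1: 1+7/13x = −1+6/13x ⇒ -1/13x=2 ⇒ x=2/(-1/13)=-26.0000
Confirm numerically:
  x=-25.668: |R|=0.99801 <1
  x=-24.457: |R|=0.99034 <1
  x=-14.813: |R|=0.89019 <1
  x=-14.324: |R|=0.88199 <1
  x=-26.145: |R|=1.00085 >1
  x=-26.097: |R|=1.00057 >1
So |R|<1 on (-26.0000, 0).

(-26.0000,0); λ=-5 ⇒ h* = (26)/5 = 5.2000.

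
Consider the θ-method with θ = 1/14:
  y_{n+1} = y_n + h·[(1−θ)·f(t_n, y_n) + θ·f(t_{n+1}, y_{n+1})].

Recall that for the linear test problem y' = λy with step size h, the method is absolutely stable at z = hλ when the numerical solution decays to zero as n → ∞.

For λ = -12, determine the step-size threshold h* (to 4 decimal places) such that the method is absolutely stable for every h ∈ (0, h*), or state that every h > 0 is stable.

(-2.3333,0); λ=-12 ⇒ h* = (7/3)/12 = 0.1944.

With y'=λy (z=hλ):
  y_{n+1} = y_n + z·[13/14·y_n + 1/14·y_{n+1}] ⇒ (1 − 1/14z)y_{n+1} = (1 + 13/14z)y_n
  R(z) = (1 + 13/14z)/(1 − 1/14z).

Need |R(x)|<1, x<0.
x=-1.21: |R|=0.1137
R=−1: 1+13/14x = −1+1/14x ⇒ -6/7x=2 ⇒ x=2/(-6/7)=-2.3333
Confirm numerically:
  x=-2.152: |R|=0.86528 <1
  x=-1.415: |R|=0.28511 <1
  x=-1.005: |R|=0.06231 <1
  x=-2.840: |R|=1.36105 >1
  x=-2.826: |R|=1.35136 >1
  x=-2.358: |R|=1.01810 >1
Interval (-2.3333, 0).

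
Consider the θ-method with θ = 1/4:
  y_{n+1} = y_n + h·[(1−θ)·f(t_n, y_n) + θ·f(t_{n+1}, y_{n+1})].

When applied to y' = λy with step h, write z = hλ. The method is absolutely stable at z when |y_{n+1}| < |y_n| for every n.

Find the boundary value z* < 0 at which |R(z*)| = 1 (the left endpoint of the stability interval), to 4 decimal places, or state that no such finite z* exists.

left endpoint -4.0000.

Set f=λy, z=hλ:
  y_{n+1} = y_n + z·[3/4·y_n + 1/4·y_{n+1}] ⇒ (1 − 1/4z)y_{n+1} = (1 + 3/4z)y_n
  Hence R(z) = (1 + 3/4z)/(1 − 1/4z).

Boundary: |R(x)|=1, x<0.
x=-1.66: |R|=0.1731
R=−1: 1+3/4x = −1+1/4x ⇒ -1/2x=2 ⇒ x=2/(-1/2)=-4.0000
Confirm numerically:
  x=-3.734: |R|=0.93121 <1
  x=-3.464: |R|=0.85638 <1
  x=-3.330: |R|=0.81719 <1
  x=-4.133: |R|=1.03271 >1
  x=-4.038: |R|=1.00946 >1
So |R|<1 on (-4.0000, 0).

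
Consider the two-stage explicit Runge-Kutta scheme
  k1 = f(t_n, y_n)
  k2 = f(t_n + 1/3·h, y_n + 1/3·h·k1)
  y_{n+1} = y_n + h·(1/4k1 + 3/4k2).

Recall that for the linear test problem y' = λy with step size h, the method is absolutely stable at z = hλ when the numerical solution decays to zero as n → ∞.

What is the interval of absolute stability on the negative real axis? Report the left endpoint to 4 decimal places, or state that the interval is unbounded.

z∈(-4.0000,0).

On y'=λy, z=hλ:
  k1=λy_n ⇒ h·k1=z·y_n;  k2=λ(1+1/3z)y_n ⇒ h·k2=z(1+1/3z)y_n
  y_{n+1}/y_n = 1 + 1/4z + 3/4z(1+1/3z) = 1 + z + 1/4z²
  R(z) = 1 + z + 1/4z².

Solve |R(x)|<1 on ℝ⁻.
x=-1.01: |R|=0.2450
R=1: x+1/4x²=0 ⇒ x=−4=-4.0000; min R=1−1/(4·1/4)=0.0000>−1
Confirm numerically:
  x=-3.803: |R|=0.81270 <1
  x=-2.722: |R|=0.13032 <1
  x=-2.030: |R|=0.00023 <1
  x=-1.923: |R|=0.00148 <1
  x=-4.527: |R|=1.59643 >1
  x=-4.508: |R|=1.57252 >1
  x=-4.396: |R|=1.43520 >1
Stable set (-4.0000, 0).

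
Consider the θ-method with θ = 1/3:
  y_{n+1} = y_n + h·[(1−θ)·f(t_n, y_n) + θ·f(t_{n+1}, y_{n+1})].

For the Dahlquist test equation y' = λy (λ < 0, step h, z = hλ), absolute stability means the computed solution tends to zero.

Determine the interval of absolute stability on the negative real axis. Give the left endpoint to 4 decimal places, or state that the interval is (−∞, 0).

z∈(-6.0000,0).

Test eqn y'=λy, z=hλ:
  y_{n+1} = y_n + z·[2/3·y_n + 1/3·y_{n+1}] ⇒ (1 − 1/3z)y_{n+1} = (1 + 2/3z)y_n
  R(z) = (1 + 2/3z)/(1 − 1/3z).

Need |R(x)|<1, x<0.
x=-0.75: |R|=0.4000
R=−1: 1+2/3x = −1+1/3x ⇒ -1/3x=2 ⇒ x=2/(-1/3)=-6.0000
Confirm numerically:
  x=-4.392: |R|=0.78247 <1
  x=-4.316: |R|=0.76982 <1
  x=-3.327: |R|=0.57752 <1
  x=-3.211: |R|=0.55096 <1
  x=-6.326: |R|=1.03496 >1
  x=-6.287: |R|=1.03090 >1
So |R|<1 on (-6.0000, 0).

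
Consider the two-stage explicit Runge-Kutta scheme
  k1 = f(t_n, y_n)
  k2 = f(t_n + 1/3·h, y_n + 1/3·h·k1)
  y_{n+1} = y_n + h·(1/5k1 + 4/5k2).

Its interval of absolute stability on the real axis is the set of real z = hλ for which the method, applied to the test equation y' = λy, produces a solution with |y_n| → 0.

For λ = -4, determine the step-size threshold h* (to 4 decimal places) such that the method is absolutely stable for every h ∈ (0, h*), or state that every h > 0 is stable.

(-3.7500,0); λ=-4 ⇒ h* = (15/4)/4 = 0.9375.

Set f=λy, z=hλ:
  k1=λy_n ⇒ h·k1=z·y_n;  k2=λ(1+1/3z)y_n ⇒ h·k2=z(1+1/3z)y_n
  y_{n+1}/y_n = 1 + 1/5z + 4/5z(1+1/3z) = 1 + z + 4/15z²
  ⇒ R(z) = 1 + z + 4/15z².

Solve |R(x)|<1 on ℝ⁻.
x=-1.47: |R|=0.1062
R=1: x+4/15x²=0 ⇒ x=−15/4=-3.7500; min R=1−1/(4·4/15)=0.0625>−1
Confirm numerically:
  x=-3.529: |R|=0.79202 <1
  x=-3.246: |R|=0.56374 <1
  x=-3.114: |R|=0.47187 <1
  x=-4.303: |R|=1.63455 >1
  x=-4.259: |R|=1.57809 >1
  x=-3.876: |R|=1.13023 >1
Stable set (-3.7500, 0).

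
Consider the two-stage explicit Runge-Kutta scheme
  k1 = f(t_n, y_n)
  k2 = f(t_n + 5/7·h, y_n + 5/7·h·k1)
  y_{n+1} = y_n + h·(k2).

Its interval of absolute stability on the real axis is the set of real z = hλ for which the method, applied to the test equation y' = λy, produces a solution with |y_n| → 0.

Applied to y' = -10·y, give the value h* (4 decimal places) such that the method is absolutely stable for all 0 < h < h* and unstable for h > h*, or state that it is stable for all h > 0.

(-1.4000,0); λ=-10 ⇒ h* = (7/5)/10 = 0.1400.

Set f=λy, z=hλ:
  k1=λy_n ⇒ h·k1=z·y_n;  k2=λ(1+5/7z)y_n ⇒ h·k2=z(1+5/7z)y_n
  y_{n+1}/y_n = 1 + z(1+5/7z) = 1 + z + 5/7z²
  R(z) = 1 + z + 5/7z².

Solve |R(x)|<1 on ℝ⁻.
x=-0.49: |R|=0.6815
R=1: x+5/7x²=0 ⇒ x=−7/5=-1.4000; min R=1−1/(4·5/7)=0.6500>−1
Confirm numerically:
  x=-1.326: |R|=0.92991 <1
  x=-0.888: |R|=0.67525 <1
  x=-0.794: |R|=0.65631 <1
  x=-0.653: |R|=0.65158 <1
  x=-1.842: |R|=1.58155 >1
  x=-1.506: |R|=1.11403 >1
Stable set (-1.4000, 0).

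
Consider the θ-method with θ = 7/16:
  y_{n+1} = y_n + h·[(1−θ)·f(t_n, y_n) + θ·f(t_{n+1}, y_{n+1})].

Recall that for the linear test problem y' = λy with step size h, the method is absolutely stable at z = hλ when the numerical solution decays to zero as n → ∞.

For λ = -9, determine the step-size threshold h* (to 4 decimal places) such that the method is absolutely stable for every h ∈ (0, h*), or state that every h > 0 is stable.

Set f=λy, z=hλ:
  y_{n+1} = y_n + z·[9/16·y_n + 7/16·y_{n+1}] ⇒ (1 − 7/16z)y_{n+1} = (1 + 9/16z)y_n
  R(z) = (1 + 9/16z)/(1 − 7/16z).

Find x<0 with |R(x)|<1.
x=-1.15: |R|=0.2349
R=−1: 1+9/16x = −1+7/16x ⇒ -1/8x=2 ⇒ x=2/(-1/8)=-16.0000
Confirm numerically:
  x=-15.133: |R|=0.98578 <1
  x=-9.625: |R|=0.84708 <1
  x=-9.518: |R|=0.84310 <1
  x=-7.281: |R|=0.73960 <1
  x=-16.454: |R|=1.00692 >1
  x=-16.319: |R|=1.00490 >1
  x=-16.038: |R|=1.00059 >1
So |R|<1 on (-16.0000, 0).

(-16.0000,0); λ=-9 ⇒ h* = (16)/9 = 1.7778.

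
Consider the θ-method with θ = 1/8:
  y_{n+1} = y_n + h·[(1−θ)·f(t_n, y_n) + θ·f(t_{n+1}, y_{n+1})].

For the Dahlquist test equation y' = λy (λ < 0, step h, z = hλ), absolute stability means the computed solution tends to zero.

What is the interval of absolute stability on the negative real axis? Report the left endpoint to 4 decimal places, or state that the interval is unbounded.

Set f=λy, z=hλ:
  y_{n+1} = y_n + z·[7/8·y_n + 1/8·y_{n+1}] ⇒ (1 − 1/8z)y_{n+1} = (1 + 7/8z)y_n
  ⇒ R(z) = (1 + 7/8z)/(1 − 1/8z).

Solve |R(x)|<1 on ℝ⁻.
x=-1.41: |R|=0.1987
R=−1: 1+7/8x = −1+1/8x ⇒ -3/4x=2 ⇒ x=2/(-3/4)=-2.6667
Confirm numerically:
  x=-2.184: |R|=0.71563 <1
  x=-2.012: |R|=0.60767 <1
  x=-1.392: |R|=0.18569 <1
  x=-1.101: |R|=0.03219 <1
  x=-2.901: |R|=1.12898 >1
  x=-2.812: |R|=1.08065 >1
Stable set (-2.6667, 0).

z∈(-2.6667,0).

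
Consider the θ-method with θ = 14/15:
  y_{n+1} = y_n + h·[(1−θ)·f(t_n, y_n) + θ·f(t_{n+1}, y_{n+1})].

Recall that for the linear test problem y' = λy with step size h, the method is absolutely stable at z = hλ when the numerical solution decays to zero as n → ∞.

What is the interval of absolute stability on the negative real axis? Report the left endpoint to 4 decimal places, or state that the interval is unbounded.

unbounded; (−∞, 0).

With y'=λy (z=hλ):
  y_{n+1} = y_n + z·[1/15·y_n + 14/15·y_{n+1}] ⇒ (1 − 14/15z)y_{n+1} = (1 + 1/15z)y_n
  Hence R(z) = (1 + 1/15z)/(1 − 14/15z).

Find x<0 with |R(x)|<1.
x=-0.5: |R|=0.6591
x=-2: |R|=0.3023
x=-10: |R|=0.0323
x=-100: |R|=0.0601
θ=14/15≥1/2 ⇒ |1+1/15x|<|1−14/15x| ∀x<0 ⇒ stable on all of ℝ⁻.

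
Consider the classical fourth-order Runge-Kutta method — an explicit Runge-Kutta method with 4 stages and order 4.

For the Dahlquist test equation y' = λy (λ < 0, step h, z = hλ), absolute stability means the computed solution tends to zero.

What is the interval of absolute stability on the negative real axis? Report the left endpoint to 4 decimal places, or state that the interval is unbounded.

Test eqn y'=λy, z=hλ:
  order 4, 4-stage ⇒ R(z)=1+z+z^2/2+z^3/6+z^4/24
  (e.g. R(-1.17)=0.32559, |R|=0.32559)

Solve |R(x)|<1 on ℝ⁻.
x=-1.17: |R|=0.3256
|R(-2.9)|=1.1872 |R(-2.72)|=0.9059 |R(-2.6)|=0.7547
Bisect:
  x_lo=-3.5019 |R|=2.7383  x_hi=-0.2962 |R|=0.7436
  mid=-1.89905 |R|=0.30461 →hi
  mid=-2.70046 |R|=0.87945 →hi
  mid=-3.10116 |R|=1.59046 →lo
  mid=-2.90081 |R|=1.18859 →lo
  mid=-2.80063 |R|=1.02337 →lo
  mid=-2.75054 |R|=0.94886 →hi
  mid=-2.77559 |R|=0.98547 →hi
  ...
  [-2.78537,-2.78518] ⇒ x*=-2.7853
Interval (-2.7853, 0).

z∈(-2.7853,0).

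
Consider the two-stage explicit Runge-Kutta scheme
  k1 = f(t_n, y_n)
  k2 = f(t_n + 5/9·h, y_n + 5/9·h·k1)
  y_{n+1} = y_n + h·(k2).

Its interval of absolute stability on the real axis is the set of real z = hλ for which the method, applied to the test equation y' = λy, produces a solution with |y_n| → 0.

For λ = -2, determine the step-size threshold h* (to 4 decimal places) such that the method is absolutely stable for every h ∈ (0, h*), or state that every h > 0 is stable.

(-1.8000,0); λ=-2 ⇒ h* = (9/5)/2 = 0.9000.

With y'=λy (z=hλ):
  k1=λy_n ⇒ h·k1=z·y_n;  k2=λ(1+5/9z)y_n ⇒ h·k2=z(1+5/9z)y_n
  y_{n+1}/y_n = 1 + z(1+5/9z) = 1 + z + 5/9z²
  ⇒ R(z) = 1 + z + 5/9z².

Boundary: |R(x)|=1, x<0.
x=-1.02: |R|=0.5580
R=1: x+5/9x²=0 ⇒ x=−9/5=-1.8000; min R=1−1/(4·5/9)=0.5500>−1
Confirm numerically:
  x=-1.181: |R|=0.59387 <1
  x=-0.818: |R|=0.55374 <1
  x=-0.768: |R|=0.55968 <1
  x=-2.253: |R|=1.56700 >1
  x=-2.185: |R|=1.46735 >1
Interval (-1.8000, 0).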